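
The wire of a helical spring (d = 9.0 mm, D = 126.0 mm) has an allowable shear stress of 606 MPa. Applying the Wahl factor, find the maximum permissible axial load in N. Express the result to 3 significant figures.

1250 N

C = D/d = 126.0/9.0 = 14.0000
K_W = (4C−1)/(4C−4) + 0.615/C = 55.000/52.000 + 0.0439 = 1.1016
τ_max = K·8FD/(πd³) → F_max = τ_allow·πd³/(8DK)
F_max = 606·π·9.0³/(8·126.0·1.1016) = 1.3879e+06/1110.4 = 1249.8 N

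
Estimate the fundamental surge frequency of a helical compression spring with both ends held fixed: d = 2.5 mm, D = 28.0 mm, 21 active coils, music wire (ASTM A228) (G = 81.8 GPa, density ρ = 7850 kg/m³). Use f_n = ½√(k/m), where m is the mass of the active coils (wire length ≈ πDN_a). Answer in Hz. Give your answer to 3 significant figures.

55.2 Hz

k = Gd⁴/(8D³N_a) = (81.8×10³)(2.5⁴)/(8·28.0³·21) = 0.86642 N/mm = 866.42 N/m
Wire length L = πDN_a = π·28.0·21 = 1847.3 mm
m = ρ·(πd²/4)·L = 7850 × 4.9087×10⁻⁶ m² × 1.8473 m = 0.071181 kg
f_n = ½√(k/m) = 0.5·√(866.42/0.071181) = 0.5·√(12172) = 55.163 Hz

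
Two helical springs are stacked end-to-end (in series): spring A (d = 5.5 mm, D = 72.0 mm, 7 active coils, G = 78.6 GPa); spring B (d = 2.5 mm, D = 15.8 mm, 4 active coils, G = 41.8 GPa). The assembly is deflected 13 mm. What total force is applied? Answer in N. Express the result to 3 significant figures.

35.3 N

k_A = Gd⁴/(8D³N_a) = (78.6×10³)(5.5⁴)/(8·72.0³·7) = 3.441 N/mm
k_B = Gd⁴/(8D³N_a) = (41.8×10³)(2.5⁴)/(8·15.8³·4) = 12.936 N/mm
Series: 1/k_eq = 1/3.441 + 1/12.936 = 0.36791; k_eq = 2.718 N/mm
F = k_eq·δ = 2.718·13 = 35.335 N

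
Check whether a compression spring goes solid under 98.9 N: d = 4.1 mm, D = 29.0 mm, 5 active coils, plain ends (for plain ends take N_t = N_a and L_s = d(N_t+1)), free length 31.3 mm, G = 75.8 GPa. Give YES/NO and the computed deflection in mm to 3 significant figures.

NO, δ = 4.50 mm

k = Gd⁴/(8D³N_a) = (75.8×10³)(4.1⁴)/(8·29.0³·5) = 21.956 N/mm
N_t = 5; L_s = 4.1·6 = 24.6 mm; δ_solid = L₀ − L_s = 31.3 − 24.6 = 6.7 mm
δ = F/k = 98.9/21.956 = 4.5045 mm
δ < δ_solid → spring does not go solid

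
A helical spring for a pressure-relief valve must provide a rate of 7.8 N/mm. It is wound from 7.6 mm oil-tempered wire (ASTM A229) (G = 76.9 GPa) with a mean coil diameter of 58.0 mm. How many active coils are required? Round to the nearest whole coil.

N_a = Gd⁴/(8D³k) = (76.9×10³ × 7.6⁴)/(8 × 58.0³ × 7.8)
    = 2.56555e+08 / 1.2175e+07 = 21.07 → 21 coils

21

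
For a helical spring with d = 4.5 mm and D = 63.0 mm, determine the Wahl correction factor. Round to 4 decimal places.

C = D/d = 63.0/4.5 = 14.0000
K_W = (4C−1)/(4C−4) + 0.615/C = 55.000/52.000 + 0.0439 = 1.1016

1.1016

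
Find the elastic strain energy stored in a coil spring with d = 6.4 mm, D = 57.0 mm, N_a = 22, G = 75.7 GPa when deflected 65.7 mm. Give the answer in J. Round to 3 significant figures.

8.41 J

k = Gd⁴/(8D³N_a) = (75.7×10³)(6.4⁴)/(8·57.0³·22) = 3.8965 N/mm
U = ½kδ² = 0.5 × 3.8965 × 65.7² = 8409.7 N·mm = 8.4097 J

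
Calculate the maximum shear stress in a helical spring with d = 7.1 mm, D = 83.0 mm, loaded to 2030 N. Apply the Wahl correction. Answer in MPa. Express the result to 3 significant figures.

Spring index C = D/d = 83.0/7.1 = 11.6901
K_W = (4C−1)/(4C−4) + 0.615/C = 45.761/42.761 + 0.0526 = 1.1228
τ₀ = 8FD/(πd³) = 8·2030·83.0/(π·7.1³) = 1.34792e+06/1124.4 = 1198.8 MPa
τ_max = K·τ₀ = 1.1228 × 1198.8 = 1345.9 MPa

1350 MPa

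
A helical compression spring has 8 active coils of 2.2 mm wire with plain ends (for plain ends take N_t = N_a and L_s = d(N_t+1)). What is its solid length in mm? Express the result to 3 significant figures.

19.8 mm

plain ends: N_t = N_a = 8
L_s = d·(N_t+1) = 2.2 × 9 = 19.8 mm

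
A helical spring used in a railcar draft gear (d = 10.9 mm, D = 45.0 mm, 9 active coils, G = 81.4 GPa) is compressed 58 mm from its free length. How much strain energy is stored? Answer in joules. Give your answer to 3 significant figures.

k = Gd⁴/(8D³N_a) = (81.4×10³)(10.9⁴)/(8·45.0³·9) = 175.13 N/mm
U = ½kδ² = 0.5 × 175.13 × 58² = 2.9457e+05 N·mm = 294.57 J

295 J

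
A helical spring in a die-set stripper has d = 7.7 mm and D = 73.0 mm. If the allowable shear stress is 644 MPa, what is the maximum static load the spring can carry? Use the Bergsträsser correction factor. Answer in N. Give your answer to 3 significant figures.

1380 N

C = D/d = 73.0/7.7 = 9.4805
K_B = (4C+2)/(4C−3) = 39.922/34.922 = 1.1432
τ_max = K·8FD/(πd³) → F_max = τ_allow·πd³/(8DK)
F_max = 644·π·7.7³/(8·73.0·1.1432) = 9.2365e+05/667.61 = 1383.5 N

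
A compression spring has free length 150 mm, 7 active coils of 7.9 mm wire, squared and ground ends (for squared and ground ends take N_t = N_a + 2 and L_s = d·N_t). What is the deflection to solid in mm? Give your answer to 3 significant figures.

N_t = 9; L_s = 7.9·9 = 71.1 mm
δ_solid = L₀ − L_s = 150 − 71.1 = 78.9 mm

78.9 mm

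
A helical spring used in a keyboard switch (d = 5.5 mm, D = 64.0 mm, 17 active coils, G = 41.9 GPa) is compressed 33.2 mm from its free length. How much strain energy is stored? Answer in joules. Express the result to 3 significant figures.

k = Gd⁴/(8D³N_a) = (41.9×10³)(5.5⁴)/(8·64.0³·17) = 1.0754 N/mm
U = ½kδ² = 0.5 × 1.0754 × 33.2² = 592.7 N·mm = 0.5927 J

0.593 J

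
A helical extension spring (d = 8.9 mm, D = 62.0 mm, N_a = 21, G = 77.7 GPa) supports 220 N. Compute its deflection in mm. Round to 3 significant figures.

k = Gd⁴/(8D³N_a) = (77.7×10³)(8.9⁴)/(8·62.0³·21) = 12.176 N/mm
δ = F/k = 220 / 12.176 = 18.069 mm

18.1 mm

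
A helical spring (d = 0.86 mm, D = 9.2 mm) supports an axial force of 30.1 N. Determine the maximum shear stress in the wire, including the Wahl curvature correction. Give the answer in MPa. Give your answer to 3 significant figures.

1260 MPa

Spring index C = D/d = 9.2/0.86 = 10.6977
K_W = (4C−1)/(4C−4) + 0.615/C = 41.791/38.791 + 0.0575 = 1.1348
τ₀ = 8FD/(πd³) = 8·30.1·9.2/(π·0.86³) = 2215.36/1.9982 = 1108.7 MPa
τ_max = K·τ₀ = 1.1348 × 1108.7 = 1258.1 MPa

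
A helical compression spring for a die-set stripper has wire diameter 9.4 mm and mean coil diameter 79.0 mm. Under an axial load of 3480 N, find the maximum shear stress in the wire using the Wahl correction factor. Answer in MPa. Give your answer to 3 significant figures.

990 MPa

Spring index C = D/d = 79.0/9.4 = 8.4043
K_W = (4C−1)/(4C−4) + 0.615/C = 32.617/29.617 + 0.0732 = 1.1745
τ₀ = 8FD/(πd³) = 8·3480·79.0/(π·9.4³) = 2.19936e+06/2609.4 = 842.87 MPa
τ_max = K·τ₀ = 1.1745 × 842.87 = 989.93 MPa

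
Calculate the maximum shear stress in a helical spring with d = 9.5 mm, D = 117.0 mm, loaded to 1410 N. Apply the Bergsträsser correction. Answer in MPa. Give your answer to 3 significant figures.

Spring index C = D/d = 117.0/9.5 = 12.3158
K_B = (4C+2)/(4C−3) = 51.263/46.263 = 1.1081
τ₀ = 8FD/(πd³) = 8·1410·117.0/(π·9.5³) = 1.31976e+06/2693.5 = 489.98 MPa
τ_max = K·τ₀ = 1.1081 × 489.98 = 542.93 MPa

543 MPa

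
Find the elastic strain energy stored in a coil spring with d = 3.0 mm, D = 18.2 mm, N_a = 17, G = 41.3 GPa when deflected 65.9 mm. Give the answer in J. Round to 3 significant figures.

k = Gd⁴/(8D³N_a) = (41.3×10³)(3.0⁴)/(8·18.2³·17) = 4.0802 N/mm
U = ½kδ² = 0.5 × 4.0802 × 65.9² = 8859.8 N·mm = 8.8598 J

8.86 J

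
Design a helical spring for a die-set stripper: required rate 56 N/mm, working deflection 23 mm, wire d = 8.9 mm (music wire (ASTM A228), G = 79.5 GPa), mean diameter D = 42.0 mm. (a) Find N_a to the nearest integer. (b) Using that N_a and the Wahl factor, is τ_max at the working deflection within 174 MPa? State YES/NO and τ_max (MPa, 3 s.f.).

N_a = Gd⁴/(8D³k) = (79.5×10³)(8.9⁴)/(8·42.0³·56) = 15.03 → N_a = 15
Actual rate k = Gd⁴/(8D³·15) = 56.105 N/mm
Working load F = kδ = 56.105·23 = 1290.4 N
C = 42.0/8.9 = 4.7191; K_W = (4C−1)/(4C−4)+0.615/C = 1.3320
τ_max = K_W·8FD/(πd³) = 1.3320·195.77 = 260.76 MPa
τ_max > 174 MPa → exceeds allowable

(a) 15 coils; (b) NO, τ_max = 261 MPa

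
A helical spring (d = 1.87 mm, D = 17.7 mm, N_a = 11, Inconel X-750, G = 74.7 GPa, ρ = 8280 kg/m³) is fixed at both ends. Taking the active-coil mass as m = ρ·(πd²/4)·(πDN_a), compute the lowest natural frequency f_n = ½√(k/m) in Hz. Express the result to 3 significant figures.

k = Gd⁴/(8D³N_a) = (74.7×10³)(1.87⁴)/(8·17.7³·11) = 1.8719 N/mm = 1871.9 N/m
Wire length L = πDN_a = π·17.7·11 = 611.67 mm
m = ρ·(πd²/4)·L = 8280 × 2.7465×10⁻⁶ m² × 0.61167 m = 0.01391 kg
f_n = ½√(k/m) = 0.5·√(1871.9/0.01391) = 0.5·√(1.3458e+05) = 183.42 Hz

183 Hz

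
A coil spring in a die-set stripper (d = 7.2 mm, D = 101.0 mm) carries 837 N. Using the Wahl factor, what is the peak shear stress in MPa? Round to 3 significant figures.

635 MPa

Spring index C = D/d = 101.0/7.2 = 14.0278
K_W = (4C−1)/(4C−4) + 0.615/C = 55.111/52.111 + 0.0438 = 1.1014
τ₀ = 8FD/(πd³) = 8·837·101.0/(π·7.2³) = 676296/1172.6 = 576.75 MPa
τ_max = K·τ₀ = 1.1014 × 576.75 = 635.24 MPa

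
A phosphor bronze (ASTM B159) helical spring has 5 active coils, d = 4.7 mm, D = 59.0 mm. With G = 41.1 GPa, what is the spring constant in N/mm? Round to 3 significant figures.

2.44 N/mm

k = Gd⁴/(8D³N_a) = (41.1×10³ × 4.7⁴) / (8 × 59.0³ × 5)
  = 2.00555e+07 / 8.21516e+06 = 2.4413 N/mm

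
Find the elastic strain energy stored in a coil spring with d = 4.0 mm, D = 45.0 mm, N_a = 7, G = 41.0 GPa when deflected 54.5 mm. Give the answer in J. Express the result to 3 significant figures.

3.05 J

k = Gd⁴/(8D³N_a) = (41.0×10³)(4.0⁴)/(8·45.0³·7) = 2.0568 N/mm
U = ½kδ² = 0.5 × 2.0568 × 54.5² = 3054.6 N·mm = 3.0546 J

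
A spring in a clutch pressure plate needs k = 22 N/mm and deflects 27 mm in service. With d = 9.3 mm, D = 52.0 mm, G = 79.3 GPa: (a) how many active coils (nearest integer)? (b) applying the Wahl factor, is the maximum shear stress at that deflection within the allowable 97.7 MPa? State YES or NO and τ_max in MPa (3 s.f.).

N_a = Gd⁴/(8D³k) = (79.3×10³)(9.3⁴)/(8·52.0³·22) = 23.97 → N_a = 24
Actual rate k = Gd⁴/(8D³·24) = 21.973 N/mm
Working load F = kδ = 21.973·27 = 593.28 N
C = 52.0/9.3 = 5.5914; K_W = (4C−1)/(4C−4)+0.615/C = 1.2733
τ_max = K_W·8FD/(πd³) = 1.2733·97.668 = 124.36 MPa
τ_max > 97.7 MPa → exceeds allowable

(a) 24 coils; (b) NO, τ_max = 124 MPa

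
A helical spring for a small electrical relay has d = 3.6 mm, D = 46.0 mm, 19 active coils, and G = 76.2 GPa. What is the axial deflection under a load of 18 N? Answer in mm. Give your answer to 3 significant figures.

20.8 mm

k = Gd⁴/(8D³N_a) = (76.2×10³)(3.6⁴)/(8·46.0³·19) = 0.86506 N/mm
δ = F/k = 18 / 0.86506 = 20.808 mm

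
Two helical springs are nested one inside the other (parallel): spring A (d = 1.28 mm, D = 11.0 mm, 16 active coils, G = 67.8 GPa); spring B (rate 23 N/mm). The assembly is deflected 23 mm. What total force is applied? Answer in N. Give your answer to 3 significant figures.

k_A = Gd⁴/(8D³N_a) = (67.8×10³)(1.28⁴)/(8·11.0³·16) = 1.0683 N/mm
Parallel: k_eq = 1.0683 + 23 = 24.068 N/mm
F = k_eq·δ = 24.068·23 = 553.57 N

554 N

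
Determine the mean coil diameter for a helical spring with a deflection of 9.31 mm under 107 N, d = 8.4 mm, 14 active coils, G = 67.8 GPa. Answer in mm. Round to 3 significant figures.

Required rate k = F/δ = 107/9.31 = 11.493 N/mm
D = (Gd⁴/(8N_a·k))^(1/3) = (67.8×10³·8.4⁴/(8·14·11.493))^(1/3)
  = (262237)^(1/3) = 64.0076 mm

64.0 mm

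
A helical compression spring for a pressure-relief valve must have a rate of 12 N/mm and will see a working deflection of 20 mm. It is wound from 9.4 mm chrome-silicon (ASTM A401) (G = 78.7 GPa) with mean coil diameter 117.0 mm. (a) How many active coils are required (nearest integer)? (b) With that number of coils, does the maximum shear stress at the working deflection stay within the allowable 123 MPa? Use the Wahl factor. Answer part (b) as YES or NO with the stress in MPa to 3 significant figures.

N_a = Gd⁴/(8D³k) = (78.7×10³)(9.4⁴)/(8·117.0³·12) = 3.996 → N_a = 4
Actual rate k = Gd⁴/(8D³·4) = 11.989 N/mm
Working load F = kδ = 11.989·20 = 239.78 N
C = 117.0/9.4 = 12.4468; K_W = (4C−1)/(4C−4)+0.615/C = 1.1149
τ_max = K_W·8FD/(πd³) = 1.1149·86.01 = 95.896 MPa
τ_max ≤ 123 MPa → acceptable

(a) 4 coils; (b) YES, τ_max = 95.9 MPa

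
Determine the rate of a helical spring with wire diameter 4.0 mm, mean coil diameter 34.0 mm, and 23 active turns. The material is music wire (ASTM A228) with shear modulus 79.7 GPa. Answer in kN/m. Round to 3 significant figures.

2.82 kN/m

k = Gd⁴/(8D³N_a) = (79.7×10³ × 4.0⁴) / (8 × 34.0³ × 23)
  = 2.04032e+07 / 7.23194e+06 = 2.8213 N/mm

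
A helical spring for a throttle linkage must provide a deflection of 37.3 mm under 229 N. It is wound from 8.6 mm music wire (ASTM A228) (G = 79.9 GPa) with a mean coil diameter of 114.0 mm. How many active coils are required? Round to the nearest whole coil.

Required rate k = F/δ = 229/37.3 = 6.1394 N/mm
N_a = Gd⁴/(8D³k) = (79.9×10³ × 8.6⁴)/(8 × 114.0³ × 6.1394)
    = 4.3706e+08 / 7.27665e+07 = 6.006 → 6 coils

6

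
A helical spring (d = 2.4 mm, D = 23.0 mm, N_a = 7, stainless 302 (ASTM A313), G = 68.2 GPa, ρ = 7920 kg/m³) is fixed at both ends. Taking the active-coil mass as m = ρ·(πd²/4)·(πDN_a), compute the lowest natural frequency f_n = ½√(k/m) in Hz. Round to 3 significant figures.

k = Gd⁴/(8D³N_a) = (68.2×10³)(2.4⁴)/(8·23.0³·7) = 3.3209 N/mm = 3320.9 N/m
Wire length L = πDN_a = π·23.0·7 = 505.8 mm
m = ρ·(πd²/4)·L = 7920 × 4.5239×10⁻⁶ m² × 0.5058 m = 0.018122 kg
f_n = ½√(k/m) = 0.5·√(3320.9/0.018122) = 0.5·√(1.8325e+05) = 214.04 Hz

214 Hz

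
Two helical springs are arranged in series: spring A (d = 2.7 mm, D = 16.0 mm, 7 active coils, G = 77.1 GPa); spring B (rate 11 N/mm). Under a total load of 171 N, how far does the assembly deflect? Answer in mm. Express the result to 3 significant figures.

25.1 mm

k_A = Gd⁴/(8D³N_a) = (77.1×10³)(2.7⁴)/(8·16.0³·7) = 17.863 N/mm
Series: 1/k_eq = 1/17.863 + 1/11 = 0.14689; k_eq = 6.8078 N/mm
δ = F/k_eq = 171/6.8078 = 25.118 mm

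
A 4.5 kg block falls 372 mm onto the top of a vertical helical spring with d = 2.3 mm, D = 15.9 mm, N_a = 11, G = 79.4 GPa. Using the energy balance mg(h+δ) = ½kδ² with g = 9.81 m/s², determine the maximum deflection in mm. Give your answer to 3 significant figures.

k = Gd⁴/(8D³N_a) = (79.4×10³)(2.3⁴)/(8·15.9³·11) = 6.2814 N/mm
W = mg = 4.5 × 9.81 = 44.145 N
½kδ² − Wδ − Wh = 0 → δ = (W + √(W² + 2kWh))/k
δ = (44.145 + √(1948.8 + 206306))/6.2814 = (44.145 + 456.35)/6.2814 = 79.679 mm

79.7 mm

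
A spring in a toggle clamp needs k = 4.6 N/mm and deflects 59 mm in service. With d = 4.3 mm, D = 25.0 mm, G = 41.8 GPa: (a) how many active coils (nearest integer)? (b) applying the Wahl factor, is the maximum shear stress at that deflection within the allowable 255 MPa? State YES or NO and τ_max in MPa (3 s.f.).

N_a = Gd⁴/(8D³k) = (41.8×10³)(4.3⁴)/(8·25.0³·4.6) = 24.85 → N_a = 25
Actual rate k = Gd⁴/(8D³·25) = 4.573 N/mm
Working load F = kδ = 4.573·59 = 269.81 N
C = 25.0/4.3 = 5.8140; K_W = (4C−1)/(4C−4)+0.615/C = 1.2616
τ_max = K_W·8FD/(πd³) = 1.2616·216.04 = 272.55 MPa
τ_max > 255 MPa → exceeds allowable

(a) 25 coils; (b) NO, τ_max = 273 MPa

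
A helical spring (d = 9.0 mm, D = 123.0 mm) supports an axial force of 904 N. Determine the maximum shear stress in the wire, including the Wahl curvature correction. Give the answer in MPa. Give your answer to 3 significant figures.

Spring index C = D/d = 123.0/9.0 = 13.6667
K_W = (4C−1)/(4C−4) + 0.615/C = 53.667/50.667 + 0.0450 = 1.1042
τ₀ = 8FD/(πd³) = 8·904·123.0/(π·9.0³) = 889536/2290.2 = 388.41 MPa
τ_max = K·τ₀ = 1.1042 × 388.41 = 428.88 MPa

429 MPa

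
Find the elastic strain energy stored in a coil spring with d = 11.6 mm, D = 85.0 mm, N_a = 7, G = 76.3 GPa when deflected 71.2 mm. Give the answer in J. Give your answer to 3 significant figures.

k = Gd⁴/(8D³N_a) = (76.3×10³)(11.6⁴)/(8·85.0³·7) = 40.171 N/mm
U = ½kδ² = 0.5 × 40.171 × 71.2² = 1.0182e+05 N·mm = 101.82 J

102 J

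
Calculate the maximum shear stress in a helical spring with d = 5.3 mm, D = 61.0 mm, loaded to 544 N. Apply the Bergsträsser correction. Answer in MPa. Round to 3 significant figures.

634 MPa

Spring index C = D/d = 61.0/5.3 = 11.5094
K_B = (4C+2)/(4C−3) = 48.038/43.038 = 1.1162
τ₀ = 8FD/(πd³) = 8·544·61.0/(π·5.3³) = 265472/467.71 = 567.6 MPa
τ_max = K·τ₀ = 1.1162 × 567.6 = 633.54 MPa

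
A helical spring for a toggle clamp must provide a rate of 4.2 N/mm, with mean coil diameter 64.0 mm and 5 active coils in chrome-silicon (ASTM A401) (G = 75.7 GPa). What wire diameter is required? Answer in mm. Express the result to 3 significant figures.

4.91 mm

d = (8D³N_a·k / G)^(1/4) = (8·64.0³·5·4.2 / (75.7×10³))^0.25
  = (581.77)^0.25 = 4.9112 mm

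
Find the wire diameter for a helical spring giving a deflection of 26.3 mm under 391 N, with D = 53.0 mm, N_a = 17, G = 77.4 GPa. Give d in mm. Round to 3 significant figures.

Required rate k = F/δ = 391/26.3 = 14.867 N/mm
d = (8D³N_a·k / G)^(1/4) = (8·53.0³·17·14.867 / (77.4×10³))^0.25
  = (3889.1)^0.25 = 7.8970 mm

7.90 mm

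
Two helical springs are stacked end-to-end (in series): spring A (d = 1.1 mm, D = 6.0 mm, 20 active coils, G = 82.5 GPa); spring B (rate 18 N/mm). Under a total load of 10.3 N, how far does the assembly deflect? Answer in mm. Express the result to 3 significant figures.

k_A = Gd⁴/(8D³N_a) = (82.5×10³)(1.1⁴)/(8·6.0³·20) = 3.495 N/mm
Series: 1/k_eq = 1/3.495 + 1/18 = 0.34168; k_eq = 2.9267 N/mm
δ = F/k_eq = 10.3/2.9267 = 3.5193 mm

3.52 mm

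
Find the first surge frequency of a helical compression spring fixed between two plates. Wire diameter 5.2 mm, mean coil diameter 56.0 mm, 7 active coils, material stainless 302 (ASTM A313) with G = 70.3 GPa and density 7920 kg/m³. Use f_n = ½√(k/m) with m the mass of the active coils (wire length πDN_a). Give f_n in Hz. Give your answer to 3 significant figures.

79.4 Hz

k = Gd⁴/(8D³N_a) = (70.3×10³)(5.2⁴)/(8·56.0³·7) = 5.2266 N/mm = 5226.6 N/m
Wire length L = πDN_a = π·56.0·7 = 1231.5 mm
m = ρ·(πd²/4)·L = 7920 × 21.237×10⁻⁶ m² × 1.2315 m = 0.20714 kg
f_n = ½√(k/m) = 0.5·√(5226.6/0.20714) = 0.5·√(25232) = 79.424 Hz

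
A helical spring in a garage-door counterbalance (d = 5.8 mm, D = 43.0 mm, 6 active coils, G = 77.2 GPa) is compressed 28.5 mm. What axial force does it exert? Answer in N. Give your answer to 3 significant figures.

k = Gd⁴/(8D³N_a) = (77.2×10³)(5.8⁴)/(8·43.0³·6) = 22.892 N/mm
F = k·δ = 22.892 × 28.5 = 652.42 N

652 N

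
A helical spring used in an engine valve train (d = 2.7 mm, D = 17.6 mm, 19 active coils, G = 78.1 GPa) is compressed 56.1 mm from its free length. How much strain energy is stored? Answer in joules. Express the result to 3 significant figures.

7.88 J

k = Gd⁴/(8D³N_a) = (78.1×10³)(2.7⁴)/(8·17.6³·19) = 5.0087 N/mm
U = ½kδ² = 0.5 × 5.0087 × 56.1² = 7881.7 N·mm = 7.8817 J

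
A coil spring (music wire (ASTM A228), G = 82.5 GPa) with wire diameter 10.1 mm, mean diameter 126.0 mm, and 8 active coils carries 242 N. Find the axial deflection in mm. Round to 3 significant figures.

36.1 mm

k = Gd⁴/(8D³N_a) = (82.5×10³)(10.1⁴)/(8·126.0³·8) = 6.7058 N/mm
δ = F/k = 242 / 6.7058 = 36.088 mm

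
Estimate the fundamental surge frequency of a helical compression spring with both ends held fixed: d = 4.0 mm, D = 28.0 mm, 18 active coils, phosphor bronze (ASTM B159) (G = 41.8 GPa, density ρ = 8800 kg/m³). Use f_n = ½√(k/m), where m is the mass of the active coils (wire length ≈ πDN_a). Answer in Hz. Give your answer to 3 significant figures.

k = Gd⁴/(8D³N_a) = (41.8×10³)(4.0⁴)/(8·28.0³·18) = 3.3852 N/mm = 3385.2 N/m
Wire length L = πDN_a = π·28.0·18 = 1583.4 mm
m = ρ·(πd²/4)·L = 8800 × 12.566×10⁻⁶ m² × 1.5834 m = 0.17509 kg
f_n = ½√(k/m) = 0.5·√(3385.2/0.17509) = 0.5·√(19333) = 69.522 Hz

69.5 Hz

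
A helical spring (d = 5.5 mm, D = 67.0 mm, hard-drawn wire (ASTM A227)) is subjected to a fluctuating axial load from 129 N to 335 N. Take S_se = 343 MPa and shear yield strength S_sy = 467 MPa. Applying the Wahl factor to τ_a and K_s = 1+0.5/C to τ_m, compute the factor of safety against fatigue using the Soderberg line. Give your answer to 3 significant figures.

1.14

C = D/d = 67.0/5.5 = 12.1818; K_W = (4C−1)/(4C−4)+0.615/C = 1.1176; K_s = 1+0.5/C = 1.0410
F_a = (F_max−F_min)/2 = 103 N; F_m = (F_max+F_min)/2 = 232 N
τ_a = K_W·8F_aD/(πd³) = 1.1176 × 105.62 = 118.04 MPa
τ_m = K_s·8F_mD/(πd³) = 1.0410 × 237.91 = 247.68 MPa
Soderberg: 1/n_f = τ_a/S_se + τ_m/S_sy = 118.04/343 + 247.68/467 = 0.34414 + 0.53036 = 0.8745
n_f = 1/0.8745 = 1.144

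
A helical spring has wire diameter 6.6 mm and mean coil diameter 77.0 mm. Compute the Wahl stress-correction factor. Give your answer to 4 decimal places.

1.1230

C = D/d = 77.0/6.6 = 11.6667
K_W = (4C−1)/(4C−4) + 0.615/C = 45.667/42.667 + 0.0527 = 1.1230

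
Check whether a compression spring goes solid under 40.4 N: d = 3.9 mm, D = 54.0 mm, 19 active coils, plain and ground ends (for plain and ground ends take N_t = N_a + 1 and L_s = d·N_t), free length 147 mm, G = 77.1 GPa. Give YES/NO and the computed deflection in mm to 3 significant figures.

NO, δ = 54.2 mm

k = Gd⁴/(8D³N_a) = (77.1×10³)(3.9⁴)/(8·54.0³·19) = 0.74523 N/mm
N_t = 20; L_s = 3.9·20 = 78 mm; δ_solid = L₀ − L_s = 147 − 78 = 69 mm
δ = F/k = 40.4/0.74523 = 54.212 mm
δ < δ_solid → spring does not go solid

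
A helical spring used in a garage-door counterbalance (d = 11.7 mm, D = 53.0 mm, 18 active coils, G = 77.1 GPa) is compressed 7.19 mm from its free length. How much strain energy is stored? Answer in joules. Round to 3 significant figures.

1.74 J

k = Gd⁴/(8D³N_a) = (77.1×10³)(11.7⁴)/(8·53.0³·18) = 67.392 N/mm
U = ½kδ² = 0.5 × 67.392 × 7.19² = 1741.9 N·mm = 1.7419 J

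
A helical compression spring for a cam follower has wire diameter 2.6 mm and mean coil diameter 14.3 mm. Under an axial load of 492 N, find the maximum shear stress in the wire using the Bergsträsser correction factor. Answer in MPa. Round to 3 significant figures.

1290 MPa

Spring index C = D/d = 14.3/2.6 = 5.5000
K_B = (4C+2)/(4C−3) = 24.000/19.000 = 1.2632
τ₀ = 8FD/(πd³) = 8·492·14.3/(π·2.6³) = 56284.8/55.217 = 1019.3 MPa
τ_max = K·τ₀ = 1.2632 × 1019.3 = 1287.6 MPa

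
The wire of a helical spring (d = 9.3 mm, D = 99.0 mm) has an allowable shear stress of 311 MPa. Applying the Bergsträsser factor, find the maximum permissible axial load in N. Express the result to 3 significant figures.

C = D/d = 99.0/9.3 = 10.6452
K_B = (4C+2)/(4C−3) = 44.581/39.581 = 1.1263
τ_max = K·8FD/(πd³) → F_max = τ_allow·πd³/(8DK)
F_max = 311·π·9.3³/(8·99.0·1.1263) = 7.8589e+05/892.05 = 880.99 N

881 N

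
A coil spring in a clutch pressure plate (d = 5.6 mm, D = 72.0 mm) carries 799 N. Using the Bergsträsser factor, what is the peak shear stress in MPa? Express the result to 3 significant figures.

Spring index C = D/d = 72.0/5.6 = 12.8571
K_B = (4C+2)/(4C−3) = 53.429/48.429 = 1.1032
τ₀ = 8FD/(πd³) = 8·799·72.0/(π·5.6³) = 460224/551.71 = 834.17 MPa
τ_max = K·τ₀ = 1.1032 × 834.17 = 920.3 MPa

920 MPa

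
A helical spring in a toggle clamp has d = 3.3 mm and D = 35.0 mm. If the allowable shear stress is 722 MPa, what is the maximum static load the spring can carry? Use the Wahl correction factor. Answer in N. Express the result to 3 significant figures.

C = D/d = 35.0/3.3 = 10.6061
K_W = (4C−1)/(4C−4) + 0.615/C = 41.424/38.424 + 0.0580 = 1.1361
τ_max = K·8FD/(πd³) → F_max = τ_allow·πd³/(8DK)
F_max = 722·π·3.3³/(8·35.0·1.1361) = 81513/318.1 = 256.25 N

256 N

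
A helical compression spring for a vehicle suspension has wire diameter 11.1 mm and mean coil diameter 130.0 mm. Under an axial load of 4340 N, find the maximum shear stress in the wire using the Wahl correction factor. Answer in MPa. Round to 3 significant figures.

Spring index C = D/d = 130.0/11.1 = 11.7117
K_W = (4C−1)/(4C−4) + 0.615/C = 45.847/42.847 + 0.0525 = 1.1225
τ₀ = 8FD/(πd³) = 8·4340·130.0/(π·11.1³) = 4.5136e+06/4296.5 = 1050.5 MPa
τ_max = K·τ₀ = 1.1225 × 1050.5 = 1179.2 MPa

1180 MPa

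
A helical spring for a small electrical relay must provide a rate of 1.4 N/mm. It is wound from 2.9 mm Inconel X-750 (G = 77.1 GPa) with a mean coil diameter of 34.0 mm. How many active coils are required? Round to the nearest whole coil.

12

N_a = Gd⁴/(8D³k) = (77.1×10³ × 2.9⁴)/(8 × 34.0³ × 1.4)
    = 5.45314e+06 / 440205 = 12.39 → 12 coils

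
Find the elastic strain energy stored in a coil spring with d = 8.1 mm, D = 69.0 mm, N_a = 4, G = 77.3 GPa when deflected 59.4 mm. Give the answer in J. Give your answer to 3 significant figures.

55.8 J

k = Gd⁴/(8D³N_a) = (77.3×10³)(8.1⁴)/(8·69.0³·4) = 31.654 N/mm
U = ½kδ² = 0.5 × 31.654 × 59.4² = 55843 N·mm = 55.843 J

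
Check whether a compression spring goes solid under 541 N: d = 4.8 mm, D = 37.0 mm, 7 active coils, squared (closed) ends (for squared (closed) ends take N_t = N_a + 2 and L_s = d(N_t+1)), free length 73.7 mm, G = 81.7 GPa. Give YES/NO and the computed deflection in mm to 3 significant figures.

k = Gd⁴/(8D³N_a) = (81.7×10³)(4.8⁴)/(8·37.0³·7) = 15.29 N/mm
N_t = 9; L_s = 4.8·10 = 48 mm; δ_solid = L₀ − L_s = 73.7 − 48 = 25.7 mm
δ = F/k = 541/15.29 = 35.384 mm
δ ≥ δ_solid → spring goes solid

YES, δ = 35.4 mm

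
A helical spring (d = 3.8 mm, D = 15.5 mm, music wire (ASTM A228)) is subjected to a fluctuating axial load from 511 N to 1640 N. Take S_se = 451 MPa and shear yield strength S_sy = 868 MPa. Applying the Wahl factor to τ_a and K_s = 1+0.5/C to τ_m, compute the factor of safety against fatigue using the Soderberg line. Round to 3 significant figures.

C = D/d = 15.5/3.8 = 4.0789; K_W = (4C−1)/(4C−4)+0.615/C = 1.3944; K_s = 1+0.5/C = 1.1226
F_a = (F_max−F_min)/2 = 564.5 N; F_m = (F_max+F_min)/2 = 1075.5 N
τ_a = K_W·8F_aD/(πd³) = 1.3944 × 406.06 = 566.19 MPa
τ_m = K_s·8F_mD/(πd³) = 1.1226 × 773.63 = 868.46 MPa
Soderberg: 1/n_f = τ_a/S_se + τ_m/S_sy = 566.19/451 + 868.46/868 = 1.25541 + 1.00053 = 2.2559
n_f = 1/2.2559 = 0.4433

0.443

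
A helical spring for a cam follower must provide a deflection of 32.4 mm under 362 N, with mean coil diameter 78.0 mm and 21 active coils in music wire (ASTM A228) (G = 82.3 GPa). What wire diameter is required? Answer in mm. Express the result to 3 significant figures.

Required rate k = F/δ = 362/32.4 = 11.173 N/mm
d = (8D³N_a·k / G)^(1/4) = (8·78.0³·21·11.173 / (82.3×10³))^0.25
  = (10823)^0.25 = 10.1997 mm

10.2 mm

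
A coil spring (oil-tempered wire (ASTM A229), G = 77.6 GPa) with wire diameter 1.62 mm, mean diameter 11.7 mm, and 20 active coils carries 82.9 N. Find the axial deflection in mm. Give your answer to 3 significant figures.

39.7 mm

k = Gd⁴/(8D³N_a) = (77.6×10³)(1.62⁴)/(8·11.7³·20) = 2.0857 N/mm
δ = F/k = 82.9 / 2.0857 = 39.748 mm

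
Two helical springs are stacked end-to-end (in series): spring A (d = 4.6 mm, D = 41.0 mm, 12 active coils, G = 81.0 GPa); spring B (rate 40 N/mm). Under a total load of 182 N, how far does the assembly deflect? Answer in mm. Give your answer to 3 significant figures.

k_A = Gd⁴/(8D³N_a) = (81.0×10³)(4.6⁴)/(8·41.0³·12) = 5.4814 N/mm
Series: 1/k_eq = 1/5.4814 + 1/40 = 0.20743; k_eq = 4.8208 N/mm
δ = F/k_eq = 182/4.8208 = 37.753 mm

37.8 mm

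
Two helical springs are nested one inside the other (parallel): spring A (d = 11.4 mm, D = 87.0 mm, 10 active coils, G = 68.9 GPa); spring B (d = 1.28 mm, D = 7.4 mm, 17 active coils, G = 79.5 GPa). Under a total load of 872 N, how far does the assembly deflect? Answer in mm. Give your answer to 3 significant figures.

k_A = Gd⁴/(8D³N_a) = (68.9×10³)(11.4⁴)/(8·87.0³·10) = 22.09 N/mm
k_B = Gd⁴/(8D³N_a) = (79.5×10³)(1.28⁴)/(8·7.4³·17) = 3.8723 N/mm
Parallel: k_eq = 22.09 + 3.8723 = 25.962 N/mm
δ = F/k_eq = 872/25.962 = 33.587 mm

33.6 mm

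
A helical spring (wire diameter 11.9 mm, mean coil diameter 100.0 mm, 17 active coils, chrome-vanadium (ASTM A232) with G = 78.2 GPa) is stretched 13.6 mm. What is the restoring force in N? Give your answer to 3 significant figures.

k = Gd⁴/(8D³N_a) = (78.2×10³)(11.9⁴)/(8·100.0³·17) = 11.531 N/mm
F = k·δ = 11.531 × 13.6 = 156.82 N

157 N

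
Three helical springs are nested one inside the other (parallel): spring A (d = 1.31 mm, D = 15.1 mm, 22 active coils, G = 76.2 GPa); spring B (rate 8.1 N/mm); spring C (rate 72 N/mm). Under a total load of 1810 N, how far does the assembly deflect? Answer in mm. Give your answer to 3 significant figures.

k_A = Gd⁴/(8D³N_a) = (76.2×10³)(1.31⁴)/(8·15.1³·22) = 0.37034 N/mm
Parallel: k_eq = 0.37034 + 8.1 + 72 = 80.47 N/mm
δ = F/k_eq = 1810/80.47 = 22.493 mm

22.5 mm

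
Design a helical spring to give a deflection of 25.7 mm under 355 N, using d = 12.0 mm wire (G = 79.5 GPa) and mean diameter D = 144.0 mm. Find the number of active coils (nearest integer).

Required rate k = F/δ = 355/25.7 = 13.813 N/mm
N_a = Gd⁴/(8D³k) = (79.5×10³ × 12.0⁴)/(8 × 144.0³ × 13.813)
    = 1.64851e+09 / 3.29969e+08 = 4.996 → 5 coils

5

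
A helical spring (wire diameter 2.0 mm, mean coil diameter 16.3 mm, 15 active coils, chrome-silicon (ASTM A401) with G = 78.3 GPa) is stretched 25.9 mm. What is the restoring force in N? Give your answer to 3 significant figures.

k = Gd⁴/(8D³N_a) = (78.3×10³)(2.0⁴)/(8·16.3³·15) = 2.4107 N/mm
F = k·δ = 2.4107 × 25.9 = 62.436 N

62.4 N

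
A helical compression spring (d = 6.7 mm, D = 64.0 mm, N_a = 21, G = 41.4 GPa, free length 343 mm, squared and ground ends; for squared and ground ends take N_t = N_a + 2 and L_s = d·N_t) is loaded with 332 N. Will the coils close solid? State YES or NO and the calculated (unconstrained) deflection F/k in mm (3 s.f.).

NO, δ = 175 mm

k = Gd⁴/(8D³N_a) = (41.4×10³)(6.7⁴)/(8·64.0³·21) = 1.8943 N/mm
N_t = 23; L_s = 6.7·23 = 154.1 mm; δ_solid = L₀ − L_s = 343 − 154.1 = 188.9 mm
δ = F/k = 332/1.8943 = 175.26 mm
δ < δ_solid → spring does not go solid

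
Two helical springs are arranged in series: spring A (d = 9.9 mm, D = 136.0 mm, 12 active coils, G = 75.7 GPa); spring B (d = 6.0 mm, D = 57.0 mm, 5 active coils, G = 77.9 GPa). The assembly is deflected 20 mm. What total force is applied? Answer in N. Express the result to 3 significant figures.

k_A = Gd⁴/(8D³N_a) = (75.7×10³)(9.9⁴)/(8·136.0³·12) = 3.0113 N/mm
k_B = Gd⁴/(8D³N_a) = (77.9×10³)(6.0⁴)/(8·57.0³·5) = 13.629 N/mm
Series: 1/k_eq = 1/3.0113 + 1/13.629 = 0.40546; k_eq = 2.4663 N/mm
F = k_eq·δ = 2.4663·20 = 49.327 N

49.3 N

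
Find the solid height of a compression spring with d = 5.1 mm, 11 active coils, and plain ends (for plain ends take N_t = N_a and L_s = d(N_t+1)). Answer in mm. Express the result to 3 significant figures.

plain ends: N_t = N_a = 11
L_s = d·(N_t+1) = 5.1 × 12 = 61.2 mm

61.2 mm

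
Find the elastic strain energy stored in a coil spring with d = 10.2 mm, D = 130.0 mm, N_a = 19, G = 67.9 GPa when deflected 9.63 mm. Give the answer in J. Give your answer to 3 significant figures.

0.102 J

k = Gd⁴/(8D³N_a) = (67.9×10³)(10.2⁴)/(8·130.0³·19) = 2.2009 N/mm
U = ½kδ² = 0.5 × 2.2009 × 9.63² = 102.05 N·mm = 0.10205 J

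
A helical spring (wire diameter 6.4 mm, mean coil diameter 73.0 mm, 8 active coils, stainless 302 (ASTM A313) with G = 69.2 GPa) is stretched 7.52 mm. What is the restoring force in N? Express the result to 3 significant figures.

k = Gd⁴/(8D³N_a) = (69.2×10³)(6.4⁴)/(8·73.0³·8) = 4.6631 N/mm
F = k·δ = 4.6631 × 7.52 = 35.067 N

35.1 N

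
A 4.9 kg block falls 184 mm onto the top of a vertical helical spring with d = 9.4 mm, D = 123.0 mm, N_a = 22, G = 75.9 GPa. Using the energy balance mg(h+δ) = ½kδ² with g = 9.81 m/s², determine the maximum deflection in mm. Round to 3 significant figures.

129 mm

k = Gd⁴/(8D³N_a) = (75.9×10³)(9.4⁴)/(8·123.0³·22) = 1.8094 N/mm
W = mg = 4.9 × 9.81 = 48.069 N
½kδ² − Wδ − Wh = 0 → δ = (W + √(W² + 2kWh))/k
δ = (48.069 + √(2310.6 + 32006.5))/1.8094 = (48.069 + 185.25)/1.8094 = 128.95 mm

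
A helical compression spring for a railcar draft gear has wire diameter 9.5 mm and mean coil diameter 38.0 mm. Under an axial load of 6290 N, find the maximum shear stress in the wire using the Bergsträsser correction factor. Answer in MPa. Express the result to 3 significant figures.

Spring index C = D/d = 38.0/9.5 = 4.0000
K_B = (4C+2)/(4C−3) = 18.000/13.000 = 1.3846
τ₀ = 8FD/(πd³) = 8·6290·38.0/(π·9.5³) = 1.91216e+06/2693.5 = 709.91 MPa
τ_max = K·τ₀ = 1.3846 × 709.91 = 982.95 MPa

983 MPa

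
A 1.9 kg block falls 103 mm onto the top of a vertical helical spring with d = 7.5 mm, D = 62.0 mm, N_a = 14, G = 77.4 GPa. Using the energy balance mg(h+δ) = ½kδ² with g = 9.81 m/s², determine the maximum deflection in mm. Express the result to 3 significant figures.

22.6 mm

k = Gd⁴/(8D³N_a) = (77.4×10³)(7.5⁴)/(8·62.0³·14) = 9.1747 N/mm
W = mg = 1.9 × 9.81 = 18.639 N
½kδ² − Wδ − Wh = 0 → δ = (W + √(W² + 2kWh))/k
δ = (18.639 + √(347.41 + 35227.6))/9.1747 = (18.639 + 188.61)/9.1747 = 22.589 mm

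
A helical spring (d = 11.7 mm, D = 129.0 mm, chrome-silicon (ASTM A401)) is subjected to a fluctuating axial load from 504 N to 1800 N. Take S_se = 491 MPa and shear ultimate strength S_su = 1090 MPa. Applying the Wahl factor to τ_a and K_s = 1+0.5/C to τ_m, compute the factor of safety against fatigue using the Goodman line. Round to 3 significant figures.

C = D/d = 129.0/11.7 = 11.0256; K_W = (4C−1)/(4C−4)+0.615/C = 1.1306; K_s = 1+0.5/C = 1.0453
F_a = (F_max−F_min)/2 = 648 N; F_m = (F_max+F_min)/2 = 1152 N
τ_a = K_W·8F_aD/(πd³) = 1.1306 × 132.91 = 150.26 MPa
τ_m = K_s·8F_mD/(πd³) = 1.0453 × 236.28 = 246.99 MPa
Goodman: 1/n_f = τ_a/S_se + τ_m/S_su = 150.26/491 + 246.99/1090 = 0.30603 + 0.22660 = 0.53263
n_f = 1/0.53263 = 1.877

1.88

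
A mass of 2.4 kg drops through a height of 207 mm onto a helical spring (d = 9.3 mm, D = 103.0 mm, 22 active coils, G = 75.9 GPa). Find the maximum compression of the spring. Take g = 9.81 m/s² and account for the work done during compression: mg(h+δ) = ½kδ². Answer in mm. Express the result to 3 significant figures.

66.0 mm

k = Gd⁴/(8D³N_a) = (75.9×10³)(9.3⁴)/(8·103.0³·22) = 2.9522 N/mm
W = mg = 2.4 × 9.81 = 23.544 N
½kδ² − Wδ − Wh = 0 → δ = (W + √(W² + 2kWh))/k
δ = (23.544 + √(554.32 + 28776))/2.9522 = (23.544 + 171.26)/2.9522 = 65.986 mm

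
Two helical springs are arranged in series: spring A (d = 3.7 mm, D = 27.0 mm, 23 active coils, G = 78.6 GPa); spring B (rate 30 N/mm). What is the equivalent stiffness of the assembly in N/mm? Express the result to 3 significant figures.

k_A = Gd⁴/(8D³N_a) = (78.6×10³)(3.7⁴)/(8·27.0³·23) = 4.0674 N/mm
Series: 1/k_eq = 1/4.0674 + 1/30 = 0.27919; k_eq = 3.5818 N/mm

3.58 N/mm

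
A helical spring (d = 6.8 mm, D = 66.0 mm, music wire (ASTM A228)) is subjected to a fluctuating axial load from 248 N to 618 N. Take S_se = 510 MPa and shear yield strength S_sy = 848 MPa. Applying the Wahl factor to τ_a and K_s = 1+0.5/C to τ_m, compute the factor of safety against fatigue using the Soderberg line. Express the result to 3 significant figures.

1.96

C = D/d = 66.0/6.8 = 9.7059; K_W = (4C−1)/(4C−4)+0.615/C = 1.1495; K_s = 1+0.5/C = 1.0515
F_a = (F_max−F_min)/2 = 185 N; F_m = (F_max+F_min)/2 = 433 N
τ_a = K_W·8F_aD/(πd³) = 1.1495 × 98.885 = 113.67 MPa
τ_m = K_s·8F_mD/(πd³) = 1.0515 × 231.44 = 243.37 MPa
Soderberg: 1/n_f = τ_a/S_se + τ_m/S_sy = 113.67/510 + 243.37/848 = 0.22288 + 0.28699 = 0.50987
n_f = 1/0.50987 = 1.961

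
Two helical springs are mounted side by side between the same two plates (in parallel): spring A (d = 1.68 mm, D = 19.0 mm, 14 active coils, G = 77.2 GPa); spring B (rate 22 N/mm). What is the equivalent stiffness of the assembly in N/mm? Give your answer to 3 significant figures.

k_A = Gd⁴/(8D³N_a) = (77.2×10³)(1.68⁴)/(8·19.0³·14) = 0.80053 N/mm
Parallel: k_eq = 0.80053 + 22 = 22.801 N/mm

22.8 N/mm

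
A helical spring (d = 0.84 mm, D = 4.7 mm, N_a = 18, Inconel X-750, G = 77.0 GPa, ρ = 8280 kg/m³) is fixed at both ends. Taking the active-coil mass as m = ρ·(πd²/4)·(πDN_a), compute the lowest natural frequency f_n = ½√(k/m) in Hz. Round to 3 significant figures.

k = Gd⁴/(8D³N_a) = (77.0×10³)(0.84⁴)/(8·4.7³·18) = 2.5642 N/mm = 2564.2 N/m
Wire length L = πDN_a = π·4.7·18 = 265.78 mm
m = ρ·(πd²/4)·L = 8280 × 0.55418×10⁻⁶ m² × 0.26578 m = 0.0012195 kg
f_n = ½√(k/m) = 0.5·√(2564.2/0.0012195) = 0.5·√(2.1026e+06) = 725.01 Hz

725 Hz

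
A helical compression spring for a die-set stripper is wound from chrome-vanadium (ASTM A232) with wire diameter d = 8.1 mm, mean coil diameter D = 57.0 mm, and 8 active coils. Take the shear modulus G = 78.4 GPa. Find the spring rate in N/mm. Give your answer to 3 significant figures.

k = Gd⁴/(8D³N_a) = (78.4×10³ × 8.1⁴) / (8 × 57.0³ × 8)
  = 3.37486e+08 / 1.18524e+07 = 28.474 N/mm

28.5 N/mm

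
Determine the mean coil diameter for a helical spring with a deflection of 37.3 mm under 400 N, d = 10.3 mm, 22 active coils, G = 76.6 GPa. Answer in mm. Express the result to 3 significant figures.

77.0 mm

Required rate k = F/δ = 400/37.3 = 10.724 N/mm
D = (Gd⁴/(8N_a·k))^(1/3) = (76.6×10³·10.3⁴/(8·22·10.724))^(1/3)
  = (456787)^(1/3) = 77.0143 mm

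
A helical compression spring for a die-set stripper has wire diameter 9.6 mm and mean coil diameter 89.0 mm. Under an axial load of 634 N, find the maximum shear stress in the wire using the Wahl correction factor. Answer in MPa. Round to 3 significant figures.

188 MPa

Spring index C = D/d = 89.0/9.6 = 9.2708
K_W = (4C−1)/(4C−4) + 0.615/C = 36.083/33.083 + 0.0663 = 1.1570
τ₀ = 8FD/(πd³) = 8·634·89.0/(π·9.6³) = 451408/2779.5 = 162.41 MPa
τ_max = K·τ₀ = 1.1570 × 162.41 = 187.91 MPa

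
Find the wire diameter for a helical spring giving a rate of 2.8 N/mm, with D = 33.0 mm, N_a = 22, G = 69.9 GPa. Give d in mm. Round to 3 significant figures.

d = (8D³N_a·k / G)^(1/4) = (8·33.0³·22·2.8 / (69.9×10³))^0.25
  = (253.36)^0.25 = 3.9896 mm

3.99 mm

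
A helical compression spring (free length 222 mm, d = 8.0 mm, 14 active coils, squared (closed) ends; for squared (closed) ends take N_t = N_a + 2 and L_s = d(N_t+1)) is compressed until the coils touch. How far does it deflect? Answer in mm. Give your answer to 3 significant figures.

N_t = 16; L_s = 8.0·17 = 136 mm
δ_solid = L₀ − L_s = 222 − 136 = 86 mm

86.0 mm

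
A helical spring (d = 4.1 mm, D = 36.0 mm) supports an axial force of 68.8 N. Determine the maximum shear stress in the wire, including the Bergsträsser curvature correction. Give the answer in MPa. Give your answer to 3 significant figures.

Spring index C = D/d = 36.0/4.1 = 8.7805
K_B = (4C+2)/(4C−3) = 37.122/32.122 = 1.1557
τ₀ = 8FD/(πd³) = 8·68.8·36.0/(π·4.1³) = 19814.4/216.52 = 91.512 MPa
τ_max = K·τ₀ = 1.1557 × 91.512 = 105.76 MPa

106 MPa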